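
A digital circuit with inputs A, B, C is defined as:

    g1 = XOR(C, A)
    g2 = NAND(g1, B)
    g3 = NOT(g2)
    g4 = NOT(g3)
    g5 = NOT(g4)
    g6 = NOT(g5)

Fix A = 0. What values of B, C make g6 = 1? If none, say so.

Check with A = 0 and B=1, C=0:
g1 = XOR(C, A) = XOR(0, 0) = 0
g2 = NAND(g1, B) = NAND(0, 1) = 1
g3 = NOT(g2) = NOT 1 = 0
g4 = NOT(g3) = NOT 0 = 1
g5 = NOT(g4) = NOT 1 = 0
g6 = NOT(g5) = NOT 0 = 1
So g6 = 1.

B=1, C=0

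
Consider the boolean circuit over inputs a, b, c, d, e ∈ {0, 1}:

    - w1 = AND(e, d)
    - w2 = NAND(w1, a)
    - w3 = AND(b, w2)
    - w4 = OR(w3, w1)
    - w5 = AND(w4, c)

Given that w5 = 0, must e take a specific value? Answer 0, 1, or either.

Both values of e occur among assignments with w5 = 0:
  e=0: a=0, b=0, c=0, d=0, e=0
  e=1: a=0, b=0, c=0, d=0, e=1

either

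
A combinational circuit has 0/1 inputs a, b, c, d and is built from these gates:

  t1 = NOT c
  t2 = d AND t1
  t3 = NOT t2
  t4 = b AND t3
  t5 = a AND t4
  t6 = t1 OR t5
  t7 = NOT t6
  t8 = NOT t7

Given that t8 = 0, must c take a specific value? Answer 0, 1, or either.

1

t8 = NOT t7 must be 0, so t7 = 1.
t7 = NOT t6 must be 1, so t6 = 0.
Every assignment with t8 = 0 has c = 1; there are 6 such assignment(s).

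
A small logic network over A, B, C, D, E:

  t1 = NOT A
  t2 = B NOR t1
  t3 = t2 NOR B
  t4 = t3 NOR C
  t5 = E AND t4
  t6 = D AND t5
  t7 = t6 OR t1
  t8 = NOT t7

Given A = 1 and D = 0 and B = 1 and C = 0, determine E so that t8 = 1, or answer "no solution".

Check with A = 1 and D = 0 and B = 1 and C = 0 and E=0:
t1 = NOT A = NOT 1 = 0
t2 = B NOR t1 = 1 NOR 0 = 0
t3 = t2 NOR B = 0 NOR 1 = 0
t4 = t3 NOR C = 0 NOR 0 = 1
t5 = E AND t4 = 0 AND 1 = 0
t6 = D AND t5 = 0 AND 0 = 0
t7 = t6 OR t1 = 0 OR 0 = 0
t8 = NOT t7 = NOT 0 = 1
So t8 = 1.

E=0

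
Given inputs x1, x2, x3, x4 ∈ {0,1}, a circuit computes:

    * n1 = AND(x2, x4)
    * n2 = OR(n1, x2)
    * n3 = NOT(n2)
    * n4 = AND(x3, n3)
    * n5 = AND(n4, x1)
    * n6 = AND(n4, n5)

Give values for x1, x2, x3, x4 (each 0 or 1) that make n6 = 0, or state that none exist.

n6 = AND(n4, n5) must be 0, so at least one of n4, n5 is 0.
Check with x1=1 x2=0 x3=0 x4=1:
n1 = AND(x2, x4) = AND(0, 1) = 0
n2 = OR(n1, x2) = OR(0, 0) = 0
n3 = NOT(n2) = NOT 0 = 1
n4 = AND(x3, n3) = AND(0, 1) = 0
n5 = AND(n4, x1) = AND(0, 1) = 0
n6 = AND(n4, n5) = AND(0, 0) = 0
So n6 = 0 as required.

x1=1 x2=0 x3=0 x4=1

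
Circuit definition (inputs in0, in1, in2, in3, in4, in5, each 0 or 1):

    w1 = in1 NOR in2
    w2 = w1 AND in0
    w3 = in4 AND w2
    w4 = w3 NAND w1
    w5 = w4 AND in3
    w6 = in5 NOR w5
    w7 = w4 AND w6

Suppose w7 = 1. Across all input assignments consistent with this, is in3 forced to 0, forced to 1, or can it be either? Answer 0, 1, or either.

0

w7 = w4 AND w6 must be 1, so both w4 = 1 and w6 = 1.
w4 = w3 NAND w1 must be 1, so at least one of w3, w1 is 0.
w6 = in5 NOR w5 must be 1, so both in5 = 0 and w5 = 0.
Every assignment with w7 = 1 has in3 = 0; there are 15 such assignment(s).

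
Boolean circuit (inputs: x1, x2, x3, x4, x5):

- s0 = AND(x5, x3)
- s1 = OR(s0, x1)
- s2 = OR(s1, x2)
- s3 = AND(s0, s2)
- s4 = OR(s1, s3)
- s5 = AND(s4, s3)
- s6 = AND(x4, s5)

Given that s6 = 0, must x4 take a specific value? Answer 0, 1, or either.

either

Both values of x4 occur among assignments with s6 = 0:
  x4=0: x1=0, x2=0, x3=0, x4=0, x5=0
  x4=1: x1=0, x2=0, x3=0, x4=1, x5=0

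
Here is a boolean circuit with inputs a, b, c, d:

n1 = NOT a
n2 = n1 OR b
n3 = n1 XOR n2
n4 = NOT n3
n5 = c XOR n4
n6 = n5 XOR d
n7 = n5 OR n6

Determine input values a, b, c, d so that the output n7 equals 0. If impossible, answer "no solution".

a=1, b=1, c=0, d=0

n7 = n5 OR n6 must be 0, so both n5 = 0 and n6 = 0.
n5 = c XOR n4 must be 0, so c and n4 are equal.
n6 = n5 XOR d must be 0, so n5 and d are equal.
Check with a=1, b=1, c=0, d=0:
n1 = NOT a = NOT 1 = 0
n2 = n1 OR b = 0 OR 1 = 1
n3 = n1 XOR n2 = 0 XOR 1 = 1
n4 = NOT n3 = NOT 1 = 0
n5 = c XOR n4 = 0 XOR 0 = 0
n6 = n5 XOR d = 0 XOR 0 = 0
n7 = n5 OR n6 = 0 OR 0 = 0
So n7 = 0 as required.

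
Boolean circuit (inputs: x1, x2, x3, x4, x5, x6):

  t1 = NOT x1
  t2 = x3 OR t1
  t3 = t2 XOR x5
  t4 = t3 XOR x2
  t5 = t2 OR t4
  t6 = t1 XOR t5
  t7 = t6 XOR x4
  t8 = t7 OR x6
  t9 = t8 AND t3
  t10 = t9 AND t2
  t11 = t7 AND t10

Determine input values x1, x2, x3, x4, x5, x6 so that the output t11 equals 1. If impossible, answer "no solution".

x1=0, x2=1, x3=1, x4=1, x5=0, x6=0

t11 = t7 AND t10 must be 1, so both t7 = 1 and t10 = 1.
t7 = t6 XOR x4 must be 1, so t6 and x4 differ.
Check with x1=0, x2=1, x3=1, x4=1, x5=0, x6=0:
t1 = NOT x1 = NOT 0 = 1
t2 = x3 OR t1 = 1 OR 1 = 1
t3 = t2 XOR x5 = 1 XOR 0 = 1
t4 = t3 XOR x2 = 1 XOR 1 = 0
t5 = t2 OR t4 = 1 OR 0 = 1
t6 = t1 XOR t5 = 1 XOR 1 = 0
t7 = t6 XOR x4 = 0 XOR 1 = 1
t8 = t7 OR x6 = 1 OR 0 = 1
t9 = t8 AND t3 = 1 AND 1 = 1
t10 = t9 AND t2 = 1 AND 1 = 1
t11 = t7 AND t10 = 1 AND 1 = 1
So t11 = 1 as required.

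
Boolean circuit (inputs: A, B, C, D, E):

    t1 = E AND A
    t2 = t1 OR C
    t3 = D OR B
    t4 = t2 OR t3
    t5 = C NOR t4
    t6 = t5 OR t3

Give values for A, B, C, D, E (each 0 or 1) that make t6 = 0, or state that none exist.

Check with A=1 B=0 C=0 D=0 E=1:
t1 = E AND A = 1 AND 1 = 1
t2 = t1 OR C = 1 OR 0 = 1
t3 = D OR B = 0 OR 0 = 0
t4 = t2 OR t3 = 1 OR 0 = 1
t5 = C NOR t4 = 0 NOR 1 = 0
t6 = t5 OR t3 = 0 OR 0 = 0
So t6 = 0 as required.

A=1 B=0 C=0 D=0 E=1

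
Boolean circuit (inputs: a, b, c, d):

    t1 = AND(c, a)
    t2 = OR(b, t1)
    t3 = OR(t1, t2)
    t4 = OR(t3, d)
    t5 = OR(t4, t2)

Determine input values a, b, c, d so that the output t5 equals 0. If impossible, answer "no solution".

t5 = OR(t4, t2) must be 0, so both t4 = 0 and t2 = 0.
Check with a=0, b=0, c=1, d=0:
t1 = AND(c, a) = AND(1, 0) = 0
t2 = OR(b, t1) = OR(0, 0) = 0
t3 = OR(t1, t2) = OR(0, 0) = 0
t4 = OR(t3, d) = OR(0, 0) = 0
t5 = OR(t4, t2) = OR(0, 0) = 0
So t5 = 0 as required.

a=0, b=0, c=1, d=0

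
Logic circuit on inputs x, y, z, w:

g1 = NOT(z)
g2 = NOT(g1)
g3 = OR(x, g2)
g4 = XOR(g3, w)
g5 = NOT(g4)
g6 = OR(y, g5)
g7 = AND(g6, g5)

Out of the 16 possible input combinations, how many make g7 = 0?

g7 = AND(g6, g5) must be 0, so at least one of g6, g5 is 0.
Enumerating the 16 input combinations, 8 give g7 = 0 and 8 give g7 = 1.

8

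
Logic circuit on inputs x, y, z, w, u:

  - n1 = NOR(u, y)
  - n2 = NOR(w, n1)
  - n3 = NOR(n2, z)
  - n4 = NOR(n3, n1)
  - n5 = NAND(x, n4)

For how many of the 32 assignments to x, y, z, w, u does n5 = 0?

n5 = NAND(x, n4) must be 0, so both x = 1 and n4 = 1.
n4 = NOR(n3, n1) must be 1, so both n3 = 0 and n1 = 0.
n3 = NOR(n2, z) must be 0, so at least one of n2, z is 1.
Enumerating the 32 input combinations, 9 give n5 = 0 and 23 give n5 = 1.

9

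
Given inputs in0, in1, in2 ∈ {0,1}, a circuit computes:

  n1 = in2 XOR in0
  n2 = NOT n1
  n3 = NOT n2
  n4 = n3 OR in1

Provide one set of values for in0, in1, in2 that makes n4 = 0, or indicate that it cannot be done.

in0=1, in1=0, in2=1

n4 = n3 OR in1 must be 0, so both n3 = 0 and in1 = 0.
Check with in0=1, in1=0, in2=1:
n1 = in2 XOR in0 = 1 XOR 1 = 0
n2 = NOT n1 = NOT 0 = 1
n3 = NOT n2 = NOT 1 = 0
n4 = n3 OR in1 = 0 OR 0 = 0
So n4 = 0 as required.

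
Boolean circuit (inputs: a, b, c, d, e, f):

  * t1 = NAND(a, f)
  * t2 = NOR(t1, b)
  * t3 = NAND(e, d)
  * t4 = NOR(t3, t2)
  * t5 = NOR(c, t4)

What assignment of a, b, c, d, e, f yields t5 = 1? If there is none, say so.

a=1 b=1 c=0 d=1 e=0 f=1

t5 = NOR(c, t4) must be 1, so both c = 0 and t4 = 0.
Check with a=1 b=1 c=0 d=1 e=0 f=1:
t1 = NAND(a, f) = NAND(1, 1) = 0
t2 = NOR(t1, b) = NOR(0, 1) = 0
t3 = NAND(e, d) = NAND(0, 1) = 1
t4 = NOR(t3, t2) = NOR(1, 0) = 0
t5 = NOR(c, t4) = NOR(0, 0) = 1
So t5 = 1 as required.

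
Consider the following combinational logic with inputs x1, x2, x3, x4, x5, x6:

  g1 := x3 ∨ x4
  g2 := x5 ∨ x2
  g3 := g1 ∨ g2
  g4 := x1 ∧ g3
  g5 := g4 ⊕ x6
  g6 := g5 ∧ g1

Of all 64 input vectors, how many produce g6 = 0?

g6 = g5 ∧ g1 must be 0, so at least one of g5, g1 is 0.
Enumerating the 64 input combinations, 40 give g6 = 0 and 24 give g6 = 1.

40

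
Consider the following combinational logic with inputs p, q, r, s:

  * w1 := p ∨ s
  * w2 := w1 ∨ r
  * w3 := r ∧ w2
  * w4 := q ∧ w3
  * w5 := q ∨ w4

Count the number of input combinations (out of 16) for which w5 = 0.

8

w5 = q ∨ w4 must be 0, so both q = 0 and w4 = 0.
Enumerating the 16 input combinations, 8 give w5 = 0 and 8 give w5 = 1.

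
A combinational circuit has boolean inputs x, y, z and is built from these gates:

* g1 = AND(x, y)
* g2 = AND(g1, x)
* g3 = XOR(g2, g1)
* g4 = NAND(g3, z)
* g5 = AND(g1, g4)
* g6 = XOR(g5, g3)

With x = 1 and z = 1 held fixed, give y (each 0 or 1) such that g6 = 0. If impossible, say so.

y=0

Check with x = 1 and z = 1 and y=0:
g1 = AND(x, y) = AND(1, 0) = 0
g2 = AND(g1, x) = AND(0, 1) = 0
g3 = XOR(g2, g1) = XOR(0, 0) = 0
g4 = NAND(g3, z) = NAND(0, 1) = 1
g5 = AND(g1, g4) = AND(0, 1) = 0
g6 = XOR(g5, g3) = XOR(0, 0) = 0
So g6 = 0.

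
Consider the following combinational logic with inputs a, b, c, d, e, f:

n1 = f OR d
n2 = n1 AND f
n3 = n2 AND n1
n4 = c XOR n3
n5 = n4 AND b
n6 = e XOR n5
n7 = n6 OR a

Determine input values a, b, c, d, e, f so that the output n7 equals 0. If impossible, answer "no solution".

a=0, b=1, c=0, d=1, e=1, f=1

Check with a=0, b=1, c=0, d=1, e=1, f=1:
n1 = f OR d = 1 OR 1 = 1
n2 = n1 AND f = 1 AND 1 = 1
n3 = n2 AND n1 = 1 AND 1 = 1
n4 = c XOR n3 = 0 XOR 1 = 1
n5 = n4 AND b = 1 AND 1 = 1
n6 = e XOR n5 = 1 XOR 1 = 0
n7 = n6 OR a = 0 OR 0 = 0
So n7 = 0 as required.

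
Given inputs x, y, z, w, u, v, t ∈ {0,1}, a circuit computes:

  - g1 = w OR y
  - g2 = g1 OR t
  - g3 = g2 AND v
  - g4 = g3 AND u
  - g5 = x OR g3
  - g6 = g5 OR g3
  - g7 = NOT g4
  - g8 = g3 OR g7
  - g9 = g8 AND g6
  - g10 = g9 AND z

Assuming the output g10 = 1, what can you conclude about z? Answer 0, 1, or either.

g10 = g9 AND z must be 1, so both g9 = 1 and z = 1.
Every assignment with g10 = 1 has z = 1; there are 46 such assignment(s).

1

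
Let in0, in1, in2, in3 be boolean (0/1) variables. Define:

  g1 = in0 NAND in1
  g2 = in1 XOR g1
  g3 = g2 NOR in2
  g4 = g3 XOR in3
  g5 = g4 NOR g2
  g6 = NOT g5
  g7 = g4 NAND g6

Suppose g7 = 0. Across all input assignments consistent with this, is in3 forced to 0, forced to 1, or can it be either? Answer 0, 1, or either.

either

Both values of in3 occur among assignments with g7 = 0:
  in3=0: in0=0, in1=1, in2=0, in3=0
  in3=1: in0=0, in1=0, in2=0, in3=1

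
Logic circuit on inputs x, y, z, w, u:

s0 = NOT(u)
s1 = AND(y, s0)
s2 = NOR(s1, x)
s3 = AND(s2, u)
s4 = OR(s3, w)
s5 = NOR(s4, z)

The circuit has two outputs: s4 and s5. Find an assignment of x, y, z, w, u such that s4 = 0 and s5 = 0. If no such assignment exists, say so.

x=1 y=1 z=1 w=0 u=0

Check with x=1 y=1 z=1 w=0 u=0:
s0 = NOT(u) = NOT 0 = 1
s1 = AND(y, s0) = AND(1, 1) = 1
s2 = NOR(s1, x) = NOR(1, 1) = 0
s3 = AND(s2, u) = AND(0, 0) = 0
s4 = OR(s3, w) = OR(0, 0) = 0
s5 = NOR(s4, z) = NOR(0, 1) = 0
So s4 = 0 and s5 = 0.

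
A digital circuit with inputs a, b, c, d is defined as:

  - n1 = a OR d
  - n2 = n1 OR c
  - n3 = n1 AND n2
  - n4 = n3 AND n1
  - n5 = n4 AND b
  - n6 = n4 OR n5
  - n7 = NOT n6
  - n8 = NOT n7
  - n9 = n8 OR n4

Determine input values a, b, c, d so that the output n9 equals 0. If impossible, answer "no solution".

Check with a=0, b=1, c=0, d=0:
n1 = a OR d = 0 OR 0 = 0
n2 = n1 OR c = 0 OR 0 = 0
n3 = n1 AND n2 = 0 AND 0 = 0
n4 = n3 AND n1 = 0 AND 0 = 0
n5 = n4 AND b = 0 AND 1 = 0
n6 = n4 OR n5 = 0 OR 0 = 0
n7 = NOT n6 = NOT 0 = 1
n8 = NOT n7 = NOT 1 = 0
n9 = n8 OR n4 = 0 OR 0 = 0
So n9 = 0 as required.

a=0, b=1, c=0, d=0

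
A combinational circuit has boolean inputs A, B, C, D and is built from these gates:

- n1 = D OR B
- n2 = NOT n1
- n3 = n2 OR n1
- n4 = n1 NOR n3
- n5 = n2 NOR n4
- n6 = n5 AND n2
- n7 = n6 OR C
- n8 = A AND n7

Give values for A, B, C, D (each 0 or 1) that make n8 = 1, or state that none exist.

A=1, B=1, C=1, D=0

n8 = A AND n7 must be 1, so both A = 1 and n7 = 1.
n7 = n6 OR C must be 1, so at least one of n6, C is 1.
Check with A=1, B=1, C=1, D=0:
n1 = D OR B = 0 OR 1 = 1
n2 = NOT n1 = NOT 1 = 0
n3 = n2 OR n1 = 0 OR 1 = 1
n4 = n1 NOR n3 = 1 NOR 1 = 0
n5 = n2 NOR n4 = 0 NOR 0 = 1
n6 = n5 AND n2 = 1 AND 0 = 0
n7 = n6 OR C = 0 OR 1 = 1
n8 = A AND n7 = 1 AND 1 = 1
So n8 = 1 as required.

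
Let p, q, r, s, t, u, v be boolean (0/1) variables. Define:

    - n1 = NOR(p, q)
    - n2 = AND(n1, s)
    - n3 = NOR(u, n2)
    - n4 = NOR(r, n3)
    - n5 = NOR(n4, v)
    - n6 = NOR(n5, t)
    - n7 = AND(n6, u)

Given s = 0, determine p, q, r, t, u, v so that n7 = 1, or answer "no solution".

n7 = AND(n6, u) must be 1, so both n6 = 1 and u = 1.
Check with s = 0 and p=0, q=0, r=0, t=0, u=1, v=0:
n1 = NOR(p, q) = NOR(0, 0) = 1
n2 = AND(n1, s) = AND(1, 0) = 0
n3 = NOR(u, n2) = NOR(1, 0) = 0
n4 = NOR(r, n3) = NOR(0, 0) = 1
n5 = NOR(n4, v) = NOR(1, 0) = 0
n6 = NOR(n5, t) = NOR(0, 0) = 1
n7 = AND(n6, u) = AND(1, 1) = 1
So n7 = 1.

p=0 q=0 r=0 t=0 u=1 v=0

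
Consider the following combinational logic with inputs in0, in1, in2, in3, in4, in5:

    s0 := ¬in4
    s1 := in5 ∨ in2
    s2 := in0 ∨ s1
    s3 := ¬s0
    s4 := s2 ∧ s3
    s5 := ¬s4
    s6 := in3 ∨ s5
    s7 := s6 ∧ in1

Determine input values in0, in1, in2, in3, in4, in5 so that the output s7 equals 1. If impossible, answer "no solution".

s7 = s6 ∧ in1 must be 1, so both s6 = 1 and in1 = 1.
Check with in0=0 in1=1 in2=1 in3=1 in4=0 in5=1:
s0 = ¬in4 = ¬0 = 1
s1 = in5 ∨ in2 = 1 ∨ 1 = 1
s2 = in0 ∨ s1 = 0 ∨ 1 = 1
s3 = ¬s0 = ¬1 = 0
s4 = s2 ∧ s3 = 1 ∧ 0 = 0
s5 = ¬s4 = ¬0 = 1
s6 = in3 ∨ s5 = 1 ∨ 1 = 1
s7 = s6 ∧ in1 = 1 ∧ 1 = 1
So s7 = 1 as required.

in0=0 in1=1 in2=1 in3=1 in4=0 in5=1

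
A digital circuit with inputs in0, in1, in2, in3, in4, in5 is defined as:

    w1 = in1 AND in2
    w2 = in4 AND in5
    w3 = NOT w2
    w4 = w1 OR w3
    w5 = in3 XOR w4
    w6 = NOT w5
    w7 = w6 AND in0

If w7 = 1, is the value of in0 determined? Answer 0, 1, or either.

1

w7 = w6 AND in0 must be 1, so both w6 = 1 and in0 = 1.
w6 = NOT w5 must be 1, so w5 = 0.
Every assignment with w7 = 1 has in0 = 1; there are 16 such assignment(s).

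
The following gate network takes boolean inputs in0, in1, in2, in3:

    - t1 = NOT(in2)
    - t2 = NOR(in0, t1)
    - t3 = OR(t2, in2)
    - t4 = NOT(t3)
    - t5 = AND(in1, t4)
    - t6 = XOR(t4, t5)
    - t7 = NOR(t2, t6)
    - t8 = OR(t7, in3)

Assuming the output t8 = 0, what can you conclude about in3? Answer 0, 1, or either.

0

t8 = OR(t7, in3) must be 0, so both t7 = 0 and in3 = 0.
t7 = NOR(t2, t6) must be 0, so at least one of t2, t6 is 1.
Every assignment with t8 = 0 has in3 = 0; there are 4 such assignment(s).
  in0=0, in1=0, in2=0, in3=0
  in0=0, in1=0, in2=1, in3=0
  in0=0, in1=1, in2=1, in3=0
  in0=1, in1=0, in2=0, in3=0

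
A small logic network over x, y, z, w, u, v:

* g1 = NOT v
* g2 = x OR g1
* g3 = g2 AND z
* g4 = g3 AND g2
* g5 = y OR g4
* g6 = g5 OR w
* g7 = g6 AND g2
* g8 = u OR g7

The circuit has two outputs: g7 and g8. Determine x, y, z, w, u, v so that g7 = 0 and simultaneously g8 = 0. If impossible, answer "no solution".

x=0, y=1, z=0, w=0, u=0, v=1

Check with x=0, y=1, z=0, w=0, u=0, v=1:
g1 = NOT v = NOT 1 = 0
g2 = x OR g1 = 0 OR 0 = 0
g3 = g2 AND z = 0 AND 0 = 0
g4 = g3 AND g2 = 0 AND 0 = 0
g5 = y OR g4 = 1 OR 0 = 1
g6 = g5 OR w = 1 OR 0 = 1
g7 = g6 AND g2 = 1 AND 0 = 0
g8 = u OR g7 = 0 OR 0 = 0
So g7 = 0 and g8 = 0.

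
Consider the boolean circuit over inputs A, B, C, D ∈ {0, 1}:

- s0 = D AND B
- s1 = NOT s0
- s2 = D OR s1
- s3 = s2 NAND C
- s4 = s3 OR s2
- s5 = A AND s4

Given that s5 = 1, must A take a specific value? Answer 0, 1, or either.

s5 = A AND s4 must be 1, so both A = 1 and s4 = 1.
s4 = s3 OR s2 must be 1, so at least one of s3, s2 is 1.
Every assignment with s5 = 1 has A = 1; there are 8 such assignment(s).

1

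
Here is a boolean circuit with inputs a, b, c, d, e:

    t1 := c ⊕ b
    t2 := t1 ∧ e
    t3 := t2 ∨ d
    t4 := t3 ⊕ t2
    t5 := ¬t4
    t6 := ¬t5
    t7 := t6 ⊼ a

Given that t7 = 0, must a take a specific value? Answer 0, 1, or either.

t7 = t6 ⊼ a must be 0, so both t6 = 1 and a = 1.
t6 = ¬t5 must be 1, so t5 = 0.
t5 = ¬t4 must be 0, so t4 = 1.
Every assignment with t7 = 0 has a = 1; there are 6 such assignment(s).

1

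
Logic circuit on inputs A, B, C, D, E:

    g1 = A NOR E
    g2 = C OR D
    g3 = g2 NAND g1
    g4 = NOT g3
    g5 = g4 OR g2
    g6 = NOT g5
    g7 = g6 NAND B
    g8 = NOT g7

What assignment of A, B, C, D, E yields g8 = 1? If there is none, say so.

A=1, B=1, C=0, D=0, E=0

g8 = NOT g7 must be 1, so g7 = 0.
Check with A=1, B=1, C=0, D=0, E=0:
g1 = A NOR E = 1 NOR 0 = 0
g2 = C OR D = 0 OR 0 = 0
g3 = g2 NAND g1 = 0 NAND 0 = 1
g4 = NOT g3 = NOT 1 = 0
g5 = g4 OR g2 = 0 OR 0 = 0
g6 = NOT g5 = NOT 0 = 1
g7 = g6 NAND B = 1 NAND 1 = 0
g8 = NOT g7 = NOT 0 = 1
So g8 = 1 as required.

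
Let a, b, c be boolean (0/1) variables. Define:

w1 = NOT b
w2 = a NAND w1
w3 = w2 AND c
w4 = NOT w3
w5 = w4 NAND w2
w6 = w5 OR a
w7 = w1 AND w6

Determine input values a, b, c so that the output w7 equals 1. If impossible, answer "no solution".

a=0, b=0, c=1

Check with a=0, b=0, c=1:
w1 = NOT b = NOT 0 = 1
w2 = a NAND w1 = 0 NAND 1 = 1
w3 = w2 AND c = 1 AND 1 = 1
w4 = NOT w3 = NOT 1 = 0
w5 = w4 NAND w2 = 0 NAND 1 = 1
w6 = w5 OR a = 1 OR 0 = 1
w7 = w1 AND w6 = 1 AND 1 = 1
So w7 = 1 as required.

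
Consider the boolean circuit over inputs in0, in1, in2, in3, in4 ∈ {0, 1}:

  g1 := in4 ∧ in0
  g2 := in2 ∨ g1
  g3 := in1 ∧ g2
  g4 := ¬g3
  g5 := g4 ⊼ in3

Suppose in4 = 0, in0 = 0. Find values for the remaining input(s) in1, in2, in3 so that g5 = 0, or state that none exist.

in1=0 in2=1 in3=1

Check with in4 = 0, in0 = 0 and in1=0, in2=1, in3=1:
g1 = in4 ∧ in0 = 0 ∧ 0 = 0
g2 = in2 ∨ g1 = 1 ∨ 0 = 1
g3 = in1 ∧ g2 = 0 ∧ 1 = 0
g4 = ¬g3 = ¬0 = 1
g5 = g4 ⊼ in3 = 1 ⊼ 1 = 0
So g5 = 0.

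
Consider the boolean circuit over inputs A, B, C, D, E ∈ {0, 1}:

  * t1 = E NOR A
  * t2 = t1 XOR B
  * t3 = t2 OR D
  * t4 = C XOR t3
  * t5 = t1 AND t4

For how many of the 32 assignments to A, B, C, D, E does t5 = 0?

28

t5 = t1 AND t4 must be 0, so at least one of t1, t4 is 0.
Enumerating the 32 input combinations, 28 give t5 = 0 and 4 give t5 = 1.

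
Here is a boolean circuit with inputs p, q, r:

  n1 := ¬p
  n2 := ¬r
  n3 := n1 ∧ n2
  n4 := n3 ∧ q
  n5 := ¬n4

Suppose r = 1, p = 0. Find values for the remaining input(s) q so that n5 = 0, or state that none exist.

no solution exists

With r = 1, p = 0 fixed, none of the 2 settings of q give n5 = 0.
For example, with q=0:
n1 = ¬p = ¬0 = 1
n2 = ¬r = ¬1 = 0
n3 = n1 ∧ n2 = 1 ∧ 0 = 0
n4 = n3 ∧ q = 0 ∧ 0 = 0
n5 = ¬n4 = ¬0 = 1
giving n5 = 1 ≠ 0.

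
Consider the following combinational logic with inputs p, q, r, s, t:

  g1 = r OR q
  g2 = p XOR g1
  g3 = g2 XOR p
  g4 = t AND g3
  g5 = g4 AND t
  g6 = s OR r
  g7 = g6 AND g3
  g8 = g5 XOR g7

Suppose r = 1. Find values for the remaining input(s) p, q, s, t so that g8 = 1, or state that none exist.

p=1, q=1, s=1, t=0

Check with r = 1 and p=1, q=1, s=1, t=0:
g1 = r OR q = 1 OR 1 = 1
g2 = p XOR g1 = 1 XOR 1 = 0
g3 = g2 XOR p = 0 XOR 1 = 1
g4 = t AND g3 = 0 AND 1 = 0
g5 = g4 AND t = 0 AND 0 = 0
g6 = s OR r = 1 OR 1 = 1
g7 = g6 AND g3 = 1 AND 1 = 1
g8 = g5 XOR g7 = 0 XOR 1 = 1
So g8 = 1.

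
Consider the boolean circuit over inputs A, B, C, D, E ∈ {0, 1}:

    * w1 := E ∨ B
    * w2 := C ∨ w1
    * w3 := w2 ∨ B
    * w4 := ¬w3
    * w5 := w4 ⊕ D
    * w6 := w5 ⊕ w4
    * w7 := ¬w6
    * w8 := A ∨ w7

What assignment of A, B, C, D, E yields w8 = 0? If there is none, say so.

A=0, B=1, C=1, D=1, E=1

Check with A=0, B=1, C=1, D=1, E=1:
w1 = E ∨ B = 1 ∨ 1 = 1
w2 = C ∨ w1 = 1 ∨ 1 = 1
w3 = w2 ∨ B = 1 ∨ 1 = 1
w4 = ¬w3 = ¬1 = 0
w5 = w4 ⊕ D = 0 ⊕ 1 = 1
w6 = w5 ⊕ w4 = 1 ⊕ 0 = 1
w7 = ¬w6 = ¬1 = 0
w8 = A ∨ w7 = 0 ∨ 0 = 0
So w8 = 0 as required.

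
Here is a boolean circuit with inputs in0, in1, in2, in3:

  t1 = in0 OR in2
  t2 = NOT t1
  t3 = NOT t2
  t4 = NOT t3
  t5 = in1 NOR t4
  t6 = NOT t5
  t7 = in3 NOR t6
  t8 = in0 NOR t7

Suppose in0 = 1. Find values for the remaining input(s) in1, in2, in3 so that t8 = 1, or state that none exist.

no solution exists

With in0 = 1 fixed, none of the 8 settings of in1, in2, in3 give t8 = 1.
For example, with in1=0, in2=0, in3=1:
t1 = in0 OR in2 = 1 OR 0 = 1
t2 = NOT t1 = NOT 1 = 0
t3 = NOT t2 = NOT 0 = 1
t4 = NOT t3 = NOT 1 = 0
t5 = in1 NOR t4 = 0 NOR 0 = 1
t6 = NOT t5 = NOT 1 = 0
t7 = in3 NOR t6 = 1 NOR 0 = 0
t8 = in0 NOR t7 = 1 NOR 0 = 0
giving t8 = 0 ≠ 1.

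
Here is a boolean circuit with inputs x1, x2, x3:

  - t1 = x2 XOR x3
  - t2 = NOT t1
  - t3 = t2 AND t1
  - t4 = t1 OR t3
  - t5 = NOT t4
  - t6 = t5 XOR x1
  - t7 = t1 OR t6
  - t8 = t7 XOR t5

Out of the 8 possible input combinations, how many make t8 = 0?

t8 = t7 XOR t5 must be 0, so t7 and t5 are equal.
Satisfying assignments:
  x1=0, x2=0, x3=0
  x1=0, x2=1, x3=1

2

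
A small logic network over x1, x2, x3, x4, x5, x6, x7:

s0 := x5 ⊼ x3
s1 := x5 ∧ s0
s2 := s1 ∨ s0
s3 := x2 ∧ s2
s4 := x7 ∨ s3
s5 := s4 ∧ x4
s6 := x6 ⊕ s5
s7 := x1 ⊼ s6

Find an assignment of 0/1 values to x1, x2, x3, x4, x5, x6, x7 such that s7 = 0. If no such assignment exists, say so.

x1=1, x2=0, x3=0, x4=0, x5=0, x6=1, x7=0

s7 = x1 ⊼ s6 must be 0, so both x1 = 1 and s6 = 1.
s6 = x6 ⊕ s5 must be 1, so x6 and s5 differ.
Check with x1=1, x2=0, x3=0, x4=0, x5=0, x6=1, x7=0:
s0 = x5 ⊼ x3 = 0 ⊼ 0 = 1
s1 = x5 ∧ s0 = 0 ∧ 1 = 0
s2 = s1 ∨ s0 = 0 ∨ 1 = 1
s3 = x2 ∧ s2 = 0 ∧ 1 = 0
s4 = x7 ∨ s3 = 0 ∨ 0 = 0
s5 = s4 ∧ x4 = 0 ∧ 0 = 0
s6 = x6 ⊕ s5 = 1 ⊕ 0 = 1
s7 = x1 ⊼ s6 = 1 ⊼ 1 = 0
So s7 = 0 as required.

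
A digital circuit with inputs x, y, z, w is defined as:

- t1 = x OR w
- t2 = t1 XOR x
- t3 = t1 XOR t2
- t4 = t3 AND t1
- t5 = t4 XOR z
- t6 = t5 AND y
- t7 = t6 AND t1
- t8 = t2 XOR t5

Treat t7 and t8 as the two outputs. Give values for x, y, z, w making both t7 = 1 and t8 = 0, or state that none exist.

x=0, y=1, z=1, w=1

Check with x=0, y=1, z=1, w=1:
t1 = x OR w = 0 OR 1 = 1
t2 = t1 XOR x = 1 XOR 0 = 1
t3 = t1 XOR t2 = 1 XOR 1 = 0
t4 = t3 AND t1 = 0 AND 1 = 0
t5 = t4 XOR z = 0 XOR 1 = 1
t6 = t5 AND y = 1 AND 1 = 1
t7 = t6 AND t1 = 1 AND 1 = 1
t8 = t2 XOR t5 = 1 XOR 1 = 0
So t7 = 1 and t8 = 0.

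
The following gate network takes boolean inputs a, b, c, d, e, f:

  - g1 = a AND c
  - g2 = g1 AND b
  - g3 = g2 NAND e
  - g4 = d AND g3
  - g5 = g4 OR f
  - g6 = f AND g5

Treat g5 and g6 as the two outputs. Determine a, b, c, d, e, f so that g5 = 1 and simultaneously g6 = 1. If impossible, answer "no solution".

Check with a=0, b=0, c=0, d=0, e=0, f=1:
g1 = a AND c = 0 AND 0 = 0
g2 = g1 AND b = 0 AND 0 = 0
g3 = g2 NAND e = 0 NAND 0 = 1
g4 = d AND g3 = 0 AND 1 = 0
g5 = g4 OR f = 0 OR 1 = 1
g6 = f AND g5 = 1 AND 1 = 1
So g5 = 1 and g6 = 1.

a=0, b=0, c=0, d=0, e=0, f=1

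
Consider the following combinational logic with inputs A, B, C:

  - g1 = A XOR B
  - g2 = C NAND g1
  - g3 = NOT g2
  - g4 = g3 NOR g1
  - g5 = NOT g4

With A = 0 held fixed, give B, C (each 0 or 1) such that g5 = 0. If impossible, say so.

Check with A = 0 and B=0, C=1:
g1 = A XOR B = 0 XOR 0 = 0
g2 = C NAND g1 = 1 NAND 0 = 1
g3 = NOT g2 = NOT 1 = 0
g4 = g3 NOR g1 = 0 NOR 0 = 1
g5 = NOT g4 = NOT 1 = 0
So g5 = 0.

B=0, C=1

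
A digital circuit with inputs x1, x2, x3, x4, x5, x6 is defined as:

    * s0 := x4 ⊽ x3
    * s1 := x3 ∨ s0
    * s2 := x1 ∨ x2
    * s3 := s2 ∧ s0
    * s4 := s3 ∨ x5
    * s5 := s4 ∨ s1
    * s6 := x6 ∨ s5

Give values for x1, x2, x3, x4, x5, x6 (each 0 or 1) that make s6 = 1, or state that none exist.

x1=1, x2=0, x3=1, x4=0, x5=1, x6=0

s6 = x6 ∨ s5 must be 1, so at least one of x6, s5 is 1.
Check with x1=1, x2=0, x3=1, x4=0, x5=1, x6=0:
s0 = x4 ⊽ x3 = 0 ⊽ 1 = 0
s1 = x3 ∨ s0 = 1 ∨ 0 = 1
s2 = x1 ∨ x2 = 1 ∨ 0 = 1
s3 = s2 ∧ s0 = 1 ∧ 0 = 0
s4 = s3 ∨ x5 = 0 ∨ 1 = 1
s5 = s4 ∨ s1 = 1 ∨ 1 = 1
s6 = x6 ∨ s5 = 0 ∨ 1 = 1
So s6 = 1 as required.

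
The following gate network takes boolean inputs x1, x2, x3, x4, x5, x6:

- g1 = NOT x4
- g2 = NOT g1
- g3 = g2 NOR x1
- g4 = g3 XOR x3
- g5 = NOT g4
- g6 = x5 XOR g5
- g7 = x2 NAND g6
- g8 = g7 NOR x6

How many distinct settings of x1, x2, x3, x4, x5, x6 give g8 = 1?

8

g8 = g7 NOR x6 must be 1, so both g7 = 0 and x6 = 0.
Enumerating the 64 input combinations, 8 give g8 = 1 and 56 give g8 = 0.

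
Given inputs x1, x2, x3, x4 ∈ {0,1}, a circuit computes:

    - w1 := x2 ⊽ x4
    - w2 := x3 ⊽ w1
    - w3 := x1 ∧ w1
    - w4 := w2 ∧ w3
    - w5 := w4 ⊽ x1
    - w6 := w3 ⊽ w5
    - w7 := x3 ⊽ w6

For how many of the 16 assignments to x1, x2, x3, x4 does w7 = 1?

w7 = x3 ⊽ w6 must be 1, so both x3 = 0 and w6 = 0.
w6 = w3 ⊽ w5 must be 0, so at least one of w3, w5 is 1.
Enumerating the 16 input combinations, 5 give w7 = 1 and 11 give w7 = 0.

5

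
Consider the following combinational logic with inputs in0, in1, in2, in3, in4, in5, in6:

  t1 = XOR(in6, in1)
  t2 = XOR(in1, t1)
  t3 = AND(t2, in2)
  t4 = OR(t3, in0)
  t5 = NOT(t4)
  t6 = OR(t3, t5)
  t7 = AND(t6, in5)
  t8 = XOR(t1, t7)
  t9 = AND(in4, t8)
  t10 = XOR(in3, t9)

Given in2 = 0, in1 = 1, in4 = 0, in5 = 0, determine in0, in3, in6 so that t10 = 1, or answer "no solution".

in0=0, in3=1, in6=1

t10 = XOR(in3, t9) must be 1, so in3 and t9 differ.
Check with in2 = 0, in1 = 1, in4 = 0, in5 = 0 and in0=0, in3=1, in6=1:
t1 = XOR(in6, in1) = XOR(1, 1) = 0
t2 = XOR(in1, t1) = XOR(1, 0) = 1
t3 = AND(t2, in2) = AND(1, 0) = 0
t4 = OR(t3, in0) = OR(0, 0) = 0
t5 = NOT(t4) = NOT 0 = 1
t6 = OR(t3, t5) = OR(0, 1) = 1
t7 = AND(t6, in5) = AND(1, 0) = 0
t8 = XOR(t1, t7) = XOR(0, 0) = 0
t9 = AND(in4, t8) = AND(0, 0) = 0
t10 = XOR(in3, t9) = XOR(1, 0) = 1
So t10 = 1.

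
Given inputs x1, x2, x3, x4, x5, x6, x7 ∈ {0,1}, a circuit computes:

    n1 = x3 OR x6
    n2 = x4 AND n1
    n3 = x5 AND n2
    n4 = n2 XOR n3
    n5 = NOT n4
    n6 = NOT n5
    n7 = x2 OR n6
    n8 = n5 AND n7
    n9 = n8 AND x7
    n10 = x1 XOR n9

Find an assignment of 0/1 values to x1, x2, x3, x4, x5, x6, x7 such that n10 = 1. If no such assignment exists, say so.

x1=1, x2=0, x3=1, x4=0, x5=0, x6=0, x7=1

n10 = x1 XOR n9 must be 1, so x1 and n9 differ.
Check with x1=1, x2=0, x3=1, x4=0, x5=0, x6=0, x7=1:
n1 = x3 OR x6 = 1 OR 0 = 1
n2 = x4 AND n1 = 0 AND 1 = 0
n3 = x5 AND n2 = 0 AND 0 = 0
n4 = n2 XOR n3 = 0 XOR 0 = 0
n5 = NOT n4 = NOT 0 = 1
n6 = NOT n5 = NOT 1 = 0
n7 = x2 OR n6 = 0 OR 0 = 0
n8 = n5 AND n7 = 1 AND 0 = 0
n9 = n8 AND x7 = 0 AND 1 = 0
n10 = x1 XOR n9 = 1 XOR 0 = 1
So n10 = 1 as required.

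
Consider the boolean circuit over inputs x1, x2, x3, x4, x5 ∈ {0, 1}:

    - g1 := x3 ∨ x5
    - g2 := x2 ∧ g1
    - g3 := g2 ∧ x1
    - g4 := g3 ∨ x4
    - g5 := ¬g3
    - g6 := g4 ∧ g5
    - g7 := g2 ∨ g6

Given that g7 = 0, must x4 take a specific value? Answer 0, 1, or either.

0

g7 = g2 ∨ g6 must be 0, so both g2 = 0 and g6 = 0.
Every assignment with g7 = 0 has x4 = 0; there are 10 such assignment(s).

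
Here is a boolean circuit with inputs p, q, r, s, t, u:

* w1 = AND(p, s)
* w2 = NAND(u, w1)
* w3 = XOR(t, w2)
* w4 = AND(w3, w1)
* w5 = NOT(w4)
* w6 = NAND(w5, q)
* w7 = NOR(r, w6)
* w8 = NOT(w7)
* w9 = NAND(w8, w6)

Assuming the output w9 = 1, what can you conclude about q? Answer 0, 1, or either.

w9 = NAND(w8, w6) must be 1, so at least one of w8, w6 is 0.
Every assignment with w9 = 1 has q = 1; there are 28 such assignment(s).

1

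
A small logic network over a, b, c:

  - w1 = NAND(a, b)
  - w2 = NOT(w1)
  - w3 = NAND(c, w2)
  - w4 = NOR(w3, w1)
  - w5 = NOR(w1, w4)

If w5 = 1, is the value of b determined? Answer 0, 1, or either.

w5 = NOR(w1, w4) must be 1, so both w1 = 0 and w4 = 0.
w1 = NAND(a, b) must be 0, so both a = 1 and b = 1.
w4 = NOR(w3, w1) must be 0, so at least one of w3, w1 is 1.
Every assignment with w5 = 1 has b = 1; there are 1 such assignment(s).
  a=1, b=1, c=0

1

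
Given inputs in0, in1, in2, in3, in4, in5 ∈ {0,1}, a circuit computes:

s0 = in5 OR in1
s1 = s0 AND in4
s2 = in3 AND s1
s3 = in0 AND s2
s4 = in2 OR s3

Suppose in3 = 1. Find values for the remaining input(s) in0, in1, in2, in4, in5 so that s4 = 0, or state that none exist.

s4 = in2 OR s3 must be 0, so both in2 = 0 and s3 = 0.
s3 = in0 AND s2 must be 0, so at least one of in0, s2 is 0.
Check with in3 = 1 and in0=0, in1=1, in2=0, in4=1, in5=0:
s0 = in5 OR in1 = 0 OR 1 = 1
s1 = s0 AND in4 = 1 AND 1 = 1
s2 = in3 AND s1 = 1 AND 1 = 1
s3 = in0 AND s2 = 0 AND 1 = 0
s4 = in2 OR s3 = 0 OR 0 = 0
So s4 = 0.

in0=0, in1=1, in2=0, in4=1, in5=0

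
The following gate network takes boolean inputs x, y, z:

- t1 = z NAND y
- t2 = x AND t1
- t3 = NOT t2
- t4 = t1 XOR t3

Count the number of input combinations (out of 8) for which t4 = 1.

t4 = t1 XOR t3 must be 1, so t1 and t3 differ.
Satisfying assignments:
  x=0, y=1, z=1
  x=1, y=0, z=0
  x=1, y=0, z=1
  x=1, y=1, z=0
  x=1, y=1, z=1

5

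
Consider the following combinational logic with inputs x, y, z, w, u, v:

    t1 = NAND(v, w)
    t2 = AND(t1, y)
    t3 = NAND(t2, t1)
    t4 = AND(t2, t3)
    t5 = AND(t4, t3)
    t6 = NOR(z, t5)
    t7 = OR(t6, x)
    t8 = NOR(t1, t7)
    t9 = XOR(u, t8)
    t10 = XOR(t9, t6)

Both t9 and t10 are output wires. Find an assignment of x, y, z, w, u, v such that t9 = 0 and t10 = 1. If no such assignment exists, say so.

x=1 y=0 z=0 w=1 u=0 v=0

Check with x=1 y=0 z=0 w=1 u=0 v=0:
t1 = NAND(v, w) = NAND(0, 1) = 1
t2 = AND(t1, y) = AND(1, 0) = 0
t3 = NAND(t2, t1) = NAND(0, 1) = 1
t4 = AND(t2, t3) = AND(0, 1) = 0
t5 = AND(t4, t3) = AND(0, 1) = 0
t6 = NOR(z, t5) = NOR(0, 0) = 1
t7 = OR(t6, x) = OR(1, 1) = 1
t8 = NOR(t1, t7) = NOR(1, 1) = 0
t9 = XOR(u, t8) = XOR(0, 0) = 0
t10 = XOR(t9, t6) = XOR(0, 1) = 1
So t9 = 0 and t10 = 1.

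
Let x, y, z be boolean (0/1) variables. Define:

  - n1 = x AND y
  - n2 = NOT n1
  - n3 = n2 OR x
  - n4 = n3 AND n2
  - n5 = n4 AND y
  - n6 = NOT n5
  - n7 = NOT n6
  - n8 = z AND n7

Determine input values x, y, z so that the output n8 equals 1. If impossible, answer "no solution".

n8 = z AND n7 must be 1, so both z = 1 and n7 = 1.
n7 = NOT n6 must be 1, so n6 = 0.
Check with x=0 y=1 z=1:
n1 = x AND y = 0 AND 1 = 0
n2 = NOT n1 = NOT 0 = 1
n3 = n2 OR x = 1 OR 0 = 1
n4 = n3 AND n2 = 1 AND 1 = 1
n5 = n4 AND y = 1 AND 1 = 1
n6 = NOT n5 = NOT 1 = 0
n7 = NOT n6 = NOT 0 = 1
n8 = z AND n7 = 1 AND 1 = 1
So n8 = 1 as required.

x=0 y=1 z=1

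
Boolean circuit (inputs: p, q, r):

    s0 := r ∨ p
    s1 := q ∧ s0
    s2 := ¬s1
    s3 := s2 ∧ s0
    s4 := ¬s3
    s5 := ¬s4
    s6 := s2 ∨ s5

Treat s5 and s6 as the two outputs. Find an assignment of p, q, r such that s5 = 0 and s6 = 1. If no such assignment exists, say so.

Check with p=0 q=0 r=0:
s0 = r ∨ p = 0 ∨ 0 = 0
s1 = q ∧ s0 = 0 ∧ 0 = 0
s2 = ¬s1 = ¬0 = 1
s3 = s2 ∧ s0 = 1 ∧ 0 = 0
s4 = ¬s3 = ¬0 = 1
s5 = ¬s4 = ¬1 = 0
s6 = s2 ∨ s5 = 1 ∨ 0 = 1
So s5 = 0 and s6 = 1.

p=0 q=0 r=0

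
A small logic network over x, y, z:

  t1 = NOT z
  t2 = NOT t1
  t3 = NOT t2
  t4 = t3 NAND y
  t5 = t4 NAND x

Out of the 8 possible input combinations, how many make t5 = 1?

5

t5 = t4 NAND x must be 1, so at least one of t4, x is 0.
Enumerating the 8 input combinations, 5 give t5 = 1 and 3 give t5 = 0.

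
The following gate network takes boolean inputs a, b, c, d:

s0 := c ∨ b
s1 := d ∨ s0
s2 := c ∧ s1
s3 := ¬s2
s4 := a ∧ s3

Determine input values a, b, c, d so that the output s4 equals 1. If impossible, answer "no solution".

a=1 b=1 c=0 d=0

s4 = a ∧ s3 must be 1, so both a = 1 and s3 = 1.
Check with a=1 b=1 c=0 d=0:
s0 = c ∨ b = 0 ∨ 1 = 1
s1 = d ∨ s0 = 0 ∨ 1 = 1
s2 = c ∧ s1 = 0 ∧ 1 = 0
s3 = ¬s2 = ¬0 = 1
s4 = a ∧ s3 = 1 ∧ 1 = 1
So s4 = 1 as required.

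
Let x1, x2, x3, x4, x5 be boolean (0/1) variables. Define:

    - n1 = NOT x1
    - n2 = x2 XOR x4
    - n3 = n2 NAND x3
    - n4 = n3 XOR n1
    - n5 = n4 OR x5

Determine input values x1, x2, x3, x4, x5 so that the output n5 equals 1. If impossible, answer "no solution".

n5 = n4 OR x5 must be 1, so at least one of n4, x5 is 1.
Check with x1=0, x2=0, x3=1, x4=1, x5=1:
n1 = NOT x1 = NOT 0 = 1
n2 = x2 XOR x4 = 0 XOR 1 = 1
n3 = n2 NAND x3 = 1 NAND 1 = 0
n4 = n3 XOR n1 = 0 XOR 1 = 1
n5 = n4 OR x5 = 1 OR 1 = 1
So n5 = 1 as required.

x1=0, x2=0, x3=1, x4=1, x5=1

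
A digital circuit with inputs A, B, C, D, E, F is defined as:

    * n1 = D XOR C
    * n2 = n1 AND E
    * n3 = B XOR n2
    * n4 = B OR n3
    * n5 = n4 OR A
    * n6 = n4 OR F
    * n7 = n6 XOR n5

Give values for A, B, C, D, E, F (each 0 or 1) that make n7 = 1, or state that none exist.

A=1, B=0, C=1, D=1, E=1, F=0

n7 = n6 XOR n5 must be 1, so n6 and n5 differ.
Check with A=1, B=0, C=1, D=1, E=1, F=0:
n1 = D XOR C = 1 XOR 1 = 0
n2 = n1 AND E = 0 AND 1 = 0
n3 = B XOR n2 = 0 XOR 0 = 0
n4 = B OR n3 = 0 OR 0 = 0
n5 = n4 OR A = 0 OR 1 = 1
n6 = n4 OR F = 0 OR 0 = 0
n7 = n6 XOR n5 = 0 XOR 1 = 1
So n7 = 1 as required.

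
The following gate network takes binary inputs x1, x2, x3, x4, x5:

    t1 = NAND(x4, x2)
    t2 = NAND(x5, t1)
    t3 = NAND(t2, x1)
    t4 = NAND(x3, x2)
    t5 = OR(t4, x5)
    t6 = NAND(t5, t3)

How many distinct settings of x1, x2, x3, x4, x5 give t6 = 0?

t6 = NAND(t5, t3) must be 0, so both t5 = 1 and t3 = 1.
Enumerating the 32 input combinations, 20 give t6 = 0 and 12 give t6 = 1.

20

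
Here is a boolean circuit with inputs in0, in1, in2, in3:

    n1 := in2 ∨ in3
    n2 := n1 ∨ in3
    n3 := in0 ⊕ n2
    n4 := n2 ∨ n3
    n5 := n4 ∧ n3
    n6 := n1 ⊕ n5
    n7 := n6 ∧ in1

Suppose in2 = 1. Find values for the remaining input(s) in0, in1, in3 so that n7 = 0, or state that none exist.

in0=1, in1=0, in3=1

n7 = n6 ∧ in1 must be 0, so at least one of n6, in1 is 0.
Check with in2 = 1 and in0=1, in1=0, in3=1:
n1 = in2 ∨ in3 = 1 ∨ 1 = 1
n2 = n1 ∨ in3 = 1 ∨ 1 = 1
n3 = in0 ⊕ n2 = 1 ⊕ 1 = 0
n4 = n2 ∨ n3 = 1 ∨ 0 = 1
n5 = n4 ∧ n3 = 1 ∧ 0 = 0
n6 = n1 ⊕ n5 = 1 ⊕ 0 = 1
n7 = n6 ∧ in1 = 1 ∧ 0 = 0
So n7 = 0.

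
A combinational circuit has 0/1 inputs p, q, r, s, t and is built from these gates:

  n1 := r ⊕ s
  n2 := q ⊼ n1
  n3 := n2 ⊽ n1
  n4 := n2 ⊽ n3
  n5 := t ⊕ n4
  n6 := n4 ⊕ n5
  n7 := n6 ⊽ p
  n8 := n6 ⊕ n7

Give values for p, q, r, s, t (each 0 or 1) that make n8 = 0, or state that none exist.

p=1, q=1, r=1, s=1, t=0

Check with p=1, q=1, r=1, s=1, t=0:
n1 = r ⊕ s = 1 ⊕ 1 = 0
n2 = q ⊼ n1 = 1 ⊼ 0 = 1
n3 = n2 ⊽ n1 = 1 ⊽ 0 = 0
n4 = n2 ⊽ n3 = 1 ⊽ 0 = 0
n5 = t ⊕ n4 = 0 ⊕ 0 = 0
n6 = n4 ⊕ n5 = 0 ⊕ 0 = 0
n7 = n6 ⊽ p = 0 ⊽ 1 = 0
n8 = n6 ⊕ n7 = 0 ⊕ 0 = 0
So n8 = 0 as required.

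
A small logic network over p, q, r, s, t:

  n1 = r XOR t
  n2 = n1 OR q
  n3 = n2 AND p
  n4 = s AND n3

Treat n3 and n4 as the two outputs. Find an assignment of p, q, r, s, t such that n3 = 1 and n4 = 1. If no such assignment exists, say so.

Check with p=1, q=1, r=0, s=1, t=0:
n1 = r XOR t = 0 XOR 0 = 0
n2 = n1 OR q = 0 OR 1 = 1
n3 = n2 AND p = 1 AND 1 = 1
n4 = s AND n3 = 1 AND 1 = 1
So n3 = 1 and n4 = 1.

p=1, q=1, r=0, s=1, t=0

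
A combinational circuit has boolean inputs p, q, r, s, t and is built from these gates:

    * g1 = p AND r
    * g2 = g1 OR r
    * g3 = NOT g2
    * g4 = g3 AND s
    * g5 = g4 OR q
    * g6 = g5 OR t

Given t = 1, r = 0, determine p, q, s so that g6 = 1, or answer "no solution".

g6 = g5 OR t must be 1, so at least one of g5, t is 1.
Check with t = 1, r = 0 and p=1, q=1, s=0:
g1 = p AND r = 1 AND 0 = 0
g2 = g1 OR r = 0 OR 0 = 0
g3 = NOT g2 = NOT 0 = 1
g4 = g3 AND s = 1 AND 0 = 0
g5 = g4 OR q = 0 OR 1 = 1
g6 = g5 OR t = 1 OR 1 = 1
So g6 = 1.

p=1 q=1 s=0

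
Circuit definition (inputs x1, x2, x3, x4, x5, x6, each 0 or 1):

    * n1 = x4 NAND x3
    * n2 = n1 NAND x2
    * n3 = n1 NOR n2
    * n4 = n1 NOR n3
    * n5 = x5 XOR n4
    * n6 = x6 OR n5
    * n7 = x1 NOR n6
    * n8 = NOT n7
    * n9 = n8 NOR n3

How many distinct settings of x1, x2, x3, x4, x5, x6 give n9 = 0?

56

n9 = n8 NOR n3 must be 0, so at least one of n8, n3 is 1.
Enumerating the 64 input combinations, 56 give n9 = 0 and 8 give n9 = 1.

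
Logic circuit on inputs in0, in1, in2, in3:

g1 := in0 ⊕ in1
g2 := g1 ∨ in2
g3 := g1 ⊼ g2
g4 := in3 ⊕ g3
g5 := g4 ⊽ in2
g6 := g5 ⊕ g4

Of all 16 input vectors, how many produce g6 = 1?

g6 = g5 ⊕ g4 must be 1, so g5 and g4 differ.
Enumerating the 16 input combinations, 12 give g6 = 1 and 4 give g6 = 0.

12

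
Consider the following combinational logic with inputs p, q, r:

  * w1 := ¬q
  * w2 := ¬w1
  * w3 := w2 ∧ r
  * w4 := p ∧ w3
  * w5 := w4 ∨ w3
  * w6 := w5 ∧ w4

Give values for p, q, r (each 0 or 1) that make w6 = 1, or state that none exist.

Check with p=1, q=1, r=1:
w1 = ¬q = ¬1 = 0
w2 = ¬w1 = ¬0 = 1
w3 = w2 ∧ r = 1 ∧ 1 = 1
w4 = p ∧ w3 = 1 ∧ 1 = 1
w5 = w4 ∨ w3 = 1 ∨ 1 = 1
w6 = w5 ∧ w4 = 1 ∧ 1 = 1
So w6 = 1 as required.

p=1, q=1, r=1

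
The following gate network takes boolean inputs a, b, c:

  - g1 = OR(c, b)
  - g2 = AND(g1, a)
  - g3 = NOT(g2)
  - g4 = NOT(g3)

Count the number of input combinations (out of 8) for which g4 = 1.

3

g4 = NOT(g3) must be 1, so g3 = 0.
g3 = NOT(g2) must be 0, so g2 = 1.
g2 = AND(g1, a) must be 1, so both g1 = 1 and a = 1.
Satisfying assignments:
  a=1, b=0, c=1
  a=1, b=1, c=0
  a=1, b=1, c=1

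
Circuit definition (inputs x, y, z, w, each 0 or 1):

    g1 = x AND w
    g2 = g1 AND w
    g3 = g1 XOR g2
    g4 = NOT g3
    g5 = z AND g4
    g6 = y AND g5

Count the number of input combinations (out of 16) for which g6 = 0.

g6 = y AND g5 must be 0, so at least one of y, g5 is 0.
Enumerating the 16 input combinations, 12 give g6 = 0 and 4 give g6 = 1.

12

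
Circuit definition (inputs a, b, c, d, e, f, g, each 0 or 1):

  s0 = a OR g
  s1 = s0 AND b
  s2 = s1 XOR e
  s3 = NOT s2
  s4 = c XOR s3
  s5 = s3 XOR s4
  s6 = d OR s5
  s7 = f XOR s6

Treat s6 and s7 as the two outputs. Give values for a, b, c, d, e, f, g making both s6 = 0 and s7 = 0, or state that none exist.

a=0, b=1, c=0, d=0, e=0, f=0, g=1

Check with a=0, b=1, c=0, d=0, e=0, f=0, g=1:
s0 = a OR g = 0 OR 1 = 1
s1 = s0 AND b = 1 AND 1 = 1
s2 = s1 XOR e = 1 XOR 0 = 1
s3 = NOT s2 = NOT 1 = 0
s4 = c XOR s3 = 0 XOR 0 = 0
s5 = s3 XOR s4 = 0 XOR 0 = 0
s6 = d OR s5 = 0 OR 0 = 0
s7 = f XOR s6 = 0 XOR 0 = 0
So s6 = 0 and s7 = 0.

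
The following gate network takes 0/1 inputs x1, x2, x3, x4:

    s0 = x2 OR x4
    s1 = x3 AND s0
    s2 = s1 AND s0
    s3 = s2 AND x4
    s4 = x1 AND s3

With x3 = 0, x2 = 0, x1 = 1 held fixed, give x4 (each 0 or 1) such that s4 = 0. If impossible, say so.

x4=0

s4 = x1 AND s3 must be 0, so at least one of x1, s3 is 0.
Check with x3 = 0, x2 = 0, x1 = 1 and x4=0:
s0 = x2 OR x4 = 0 OR 0 = 0
s1 = x3 AND s0 = 0 AND 0 = 0
s2 = s1 AND s0 = 0 AND 0 = 0
s3 = s2 AND x4 = 0 AND 0 = 0
s4 = x1 AND s3 = 1 AND 0 = 0
So s4 = 0.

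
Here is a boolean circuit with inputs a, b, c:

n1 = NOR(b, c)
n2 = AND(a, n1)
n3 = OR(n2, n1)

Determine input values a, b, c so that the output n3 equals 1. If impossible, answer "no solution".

a=0, b=0, c=0

Check with a=0, b=0, c=0:
n1 = NOR(b, c) = NOR(0, 0) = 1
n2 = AND(a, n1) = AND(0, 1) = 0
n3 = OR(n2, n1) = OR(0, 1) = 1
So n3 = 1 as required.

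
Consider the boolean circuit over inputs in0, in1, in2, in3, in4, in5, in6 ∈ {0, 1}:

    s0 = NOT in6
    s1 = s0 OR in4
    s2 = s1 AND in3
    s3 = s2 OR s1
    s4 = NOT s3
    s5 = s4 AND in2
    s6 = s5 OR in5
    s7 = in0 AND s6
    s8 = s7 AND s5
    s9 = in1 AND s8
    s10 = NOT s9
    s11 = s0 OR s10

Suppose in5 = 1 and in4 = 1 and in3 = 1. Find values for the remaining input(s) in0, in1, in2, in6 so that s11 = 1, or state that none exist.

in0=0, in1=0, in2=0, in6=1

s11 = s0 OR s10 must be 1, so at least one of s0, s10 is 1.
Check with in5 = 1 and in4 = 1 and in3 = 1 and in0=0, in1=0, in2=0, in6=1:
s0 = NOT in6 = NOT 1 = 0
s1 = s0 OR in4 = 0 OR 1 = 1
s2 = s1 AND in3 = 1 AND 1 = 1
s3 = s2 OR s1 = 1 OR 1 = 1
s4 = NOT s3 = NOT 1 = 0
s5 = s4 AND in2 = 0 AND 0 = 0
s6 = s5 OR in5 = 0 OR 1 = 1
s7 = in0 AND s6 = 0 AND 1 = 0
s8 = s7 AND s5 = 0 AND 0 = 0
s9 = in1 AND s8 = 0 AND 0 = 0
s10 = NOT s9 = NOT 0 = 1
s11 = s0 OR s10 = 0 OR 1 = 1
So s11 = 1.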